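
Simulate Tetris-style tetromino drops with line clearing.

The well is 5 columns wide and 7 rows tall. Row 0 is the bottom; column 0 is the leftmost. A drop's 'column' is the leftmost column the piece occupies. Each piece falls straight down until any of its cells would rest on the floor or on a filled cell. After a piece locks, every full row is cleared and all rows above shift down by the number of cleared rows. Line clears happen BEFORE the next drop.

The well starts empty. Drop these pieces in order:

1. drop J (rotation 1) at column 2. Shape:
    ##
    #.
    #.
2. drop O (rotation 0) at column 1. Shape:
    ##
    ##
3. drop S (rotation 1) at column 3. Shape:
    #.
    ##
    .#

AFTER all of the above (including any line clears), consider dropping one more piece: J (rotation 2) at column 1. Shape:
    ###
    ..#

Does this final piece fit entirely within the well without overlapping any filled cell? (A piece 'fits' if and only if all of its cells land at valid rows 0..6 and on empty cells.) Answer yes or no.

Drop 1: J rot1 at col 2 lands with bottom-row=0; cleared 0 line(s) (total 0); column heights now [0 0 3 3 0], max=3
Drop 2: O rot0 at col 1 lands with bottom-row=3; cleared 0 line(s) (total 0); column heights now [0 5 5 3 0], max=5
Drop 3: S rot1 at col 3 lands with bottom-row=2; cleared 0 line(s) (total 0); column heights now [0 5 5 5 4], max=5
Test piece J rot2 at col 1 (width 3): heights before test = [0 5 5 5 4]; fits = True

Answer: yes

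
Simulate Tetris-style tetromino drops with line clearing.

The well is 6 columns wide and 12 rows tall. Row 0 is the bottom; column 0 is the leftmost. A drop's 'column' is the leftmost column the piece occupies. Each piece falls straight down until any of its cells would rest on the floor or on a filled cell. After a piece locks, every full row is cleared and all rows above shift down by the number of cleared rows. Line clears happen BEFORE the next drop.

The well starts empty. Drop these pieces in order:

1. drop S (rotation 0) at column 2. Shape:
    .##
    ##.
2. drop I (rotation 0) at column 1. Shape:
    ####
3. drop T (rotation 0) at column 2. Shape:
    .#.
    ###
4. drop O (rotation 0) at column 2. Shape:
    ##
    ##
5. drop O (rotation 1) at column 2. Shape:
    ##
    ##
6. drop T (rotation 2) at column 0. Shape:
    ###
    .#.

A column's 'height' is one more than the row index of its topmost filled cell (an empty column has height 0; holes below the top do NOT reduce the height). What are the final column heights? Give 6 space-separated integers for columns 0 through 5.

Answer: 10 10 10 9 4 0

Derivation:
Drop 1: S rot0 at col 2 lands with bottom-row=0; cleared 0 line(s) (total 0); column heights now [0 0 1 2 2 0], max=2
Drop 2: I rot0 at col 1 lands with bottom-row=2; cleared 0 line(s) (total 0); column heights now [0 3 3 3 3 0], max=3
Drop 3: T rot0 at col 2 lands with bottom-row=3; cleared 0 line(s) (total 0); column heights now [0 3 4 5 4 0], max=5
Drop 4: O rot0 at col 2 lands with bottom-row=5; cleared 0 line(s) (total 0); column heights now [0 3 7 7 4 0], max=7
Drop 5: O rot1 at col 2 lands with bottom-row=7; cleared 0 line(s) (total 0); column heights now [0 3 9 9 4 0], max=9
Drop 6: T rot2 at col 0 lands with bottom-row=8; cleared 0 line(s) (total 0); column heights now [10 10 10 9 4 0], max=10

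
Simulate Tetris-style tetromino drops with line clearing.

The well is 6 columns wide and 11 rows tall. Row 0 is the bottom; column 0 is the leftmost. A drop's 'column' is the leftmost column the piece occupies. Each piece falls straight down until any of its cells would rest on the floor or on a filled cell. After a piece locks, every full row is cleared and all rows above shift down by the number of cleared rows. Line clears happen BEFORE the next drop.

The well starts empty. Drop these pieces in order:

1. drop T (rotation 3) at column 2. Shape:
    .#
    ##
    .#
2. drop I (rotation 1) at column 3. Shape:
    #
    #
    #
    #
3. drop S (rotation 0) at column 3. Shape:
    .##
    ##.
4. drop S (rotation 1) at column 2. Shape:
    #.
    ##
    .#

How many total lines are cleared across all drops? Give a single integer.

Drop 1: T rot3 at col 2 lands with bottom-row=0; cleared 0 line(s) (total 0); column heights now [0 0 2 3 0 0], max=3
Drop 2: I rot1 at col 3 lands with bottom-row=3; cleared 0 line(s) (total 0); column heights now [0 0 2 7 0 0], max=7
Drop 3: S rot0 at col 3 lands with bottom-row=7; cleared 0 line(s) (total 0); column heights now [0 0 2 8 9 9], max=9
Drop 4: S rot1 at col 2 lands with bottom-row=8; cleared 0 line(s) (total 0); column heights now [0 0 11 10 9 9], max=11

Answer: 0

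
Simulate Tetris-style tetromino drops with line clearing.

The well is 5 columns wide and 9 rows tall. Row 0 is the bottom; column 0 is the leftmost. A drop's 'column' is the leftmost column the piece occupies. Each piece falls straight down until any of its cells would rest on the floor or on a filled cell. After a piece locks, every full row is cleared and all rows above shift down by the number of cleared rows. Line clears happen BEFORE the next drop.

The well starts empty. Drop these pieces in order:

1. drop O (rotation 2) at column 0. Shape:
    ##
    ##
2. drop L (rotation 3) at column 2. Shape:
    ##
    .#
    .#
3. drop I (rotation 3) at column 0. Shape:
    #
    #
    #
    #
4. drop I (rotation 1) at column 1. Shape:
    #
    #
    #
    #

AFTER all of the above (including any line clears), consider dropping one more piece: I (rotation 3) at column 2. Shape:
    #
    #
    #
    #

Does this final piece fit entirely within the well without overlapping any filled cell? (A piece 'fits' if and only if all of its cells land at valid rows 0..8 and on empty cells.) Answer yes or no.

Answer: yes

Derivation:
Drop 1: O rot2 at col 0 lands with bottom-row=0; cleared 0 line(s) (total 0); column heights now [2 2 0 0 0], max=2
Drop 2: L rot3 at col 2 lands with bottom-row=0; cleared 0 line(s) (total 0); column heights now [2 2 3 3 0], max=3
Drop 3: I rot3 at col 0 lands with bottom-row=2; cleared 0 line(s) (total 0); column heights now [6 2 3 3 0], max=6
Drop 4: I rot1 at col 1 lands with bottom-row=2; cleared 0 line(s) (total 0); column heights now [6 6 3 3 0], max=6
Test piece I rot3 at col 2 (width 1): heights before test = [6 6 3 3 0]; fits = True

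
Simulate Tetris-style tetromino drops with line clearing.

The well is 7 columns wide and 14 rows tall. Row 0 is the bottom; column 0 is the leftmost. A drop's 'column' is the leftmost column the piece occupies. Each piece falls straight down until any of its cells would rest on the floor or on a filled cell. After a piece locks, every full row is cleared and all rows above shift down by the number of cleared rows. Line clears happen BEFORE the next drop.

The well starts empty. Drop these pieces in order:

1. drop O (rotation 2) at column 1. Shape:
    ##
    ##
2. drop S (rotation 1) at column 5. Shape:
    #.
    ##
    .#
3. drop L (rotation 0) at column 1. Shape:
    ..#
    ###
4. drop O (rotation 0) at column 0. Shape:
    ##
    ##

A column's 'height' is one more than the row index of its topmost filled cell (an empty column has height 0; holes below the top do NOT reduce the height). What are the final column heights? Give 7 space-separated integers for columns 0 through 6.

Answer: 5 5 3 4 0 3 2

Derivation:
Drop 1: O rot2 at col 1 lands with bottom-row=0; cleared 0 line(s) (total 0); column heights now [0 2 2 0 0 0 0], max=2
Drop 2: S rot1 at col 5 lands with bottom-row=0; cleared 0 line(s) (total 0); column heights now [0 2 2 0 0 3 2], max=3
Drop 3: L rot0 at col 1 lands with bottom-row=2; cleared 0 line(s) (total 0); column heights now [0 3 3 4 0 3 2], max=4
Drop 4: O rot0 at col 0 lands with bottom-row=3; cleared 0 line(s) (total 0); column heights now [5 5 3 4 0 3 2], max=5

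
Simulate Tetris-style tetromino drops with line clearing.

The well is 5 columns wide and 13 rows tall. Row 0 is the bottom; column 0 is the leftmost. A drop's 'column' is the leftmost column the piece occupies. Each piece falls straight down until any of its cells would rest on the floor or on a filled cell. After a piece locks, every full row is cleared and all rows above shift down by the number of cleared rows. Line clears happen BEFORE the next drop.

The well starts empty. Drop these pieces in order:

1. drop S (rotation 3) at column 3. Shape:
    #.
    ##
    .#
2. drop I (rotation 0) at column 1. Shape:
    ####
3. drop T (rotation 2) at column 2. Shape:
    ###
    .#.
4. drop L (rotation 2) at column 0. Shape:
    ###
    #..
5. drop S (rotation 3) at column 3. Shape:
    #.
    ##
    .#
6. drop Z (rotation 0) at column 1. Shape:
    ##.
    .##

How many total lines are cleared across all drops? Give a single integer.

Drop 1: S rot3 at col 3 lands with bottom-row=0; cleared 0 line(s) (total 0); column heights now [0 0 0 3 2], max=3
Drop 2: I rot0 at col 1 lands with bottom-row=3; cleared 0 line(s) (total 0); column heights now [0 4 4 4 4], max=4
Drop 3: T rot2 at col 2 lands with bottom-row=4; cleared 0 line(s) (total 0); column heights now [0 4 6 6 6], max=6
Drop 4: L rot2 at col 0 lands with bottom-row=5; cleared 0 line(s) (total 0); column heights now [7 7 7 6 6], max=7
Drop 5: S rot3 at col 3 lands with bottom-row=6; cleared 0 line(s) (total 0); column heights now [7 7 7 9 8], max=9
Drop 6: Z rot0 at col 1 lands with bottom-row=9; cleared 0 line(s) (total 0); column heights now [7 11 11 10 8], max=11

Answer: 0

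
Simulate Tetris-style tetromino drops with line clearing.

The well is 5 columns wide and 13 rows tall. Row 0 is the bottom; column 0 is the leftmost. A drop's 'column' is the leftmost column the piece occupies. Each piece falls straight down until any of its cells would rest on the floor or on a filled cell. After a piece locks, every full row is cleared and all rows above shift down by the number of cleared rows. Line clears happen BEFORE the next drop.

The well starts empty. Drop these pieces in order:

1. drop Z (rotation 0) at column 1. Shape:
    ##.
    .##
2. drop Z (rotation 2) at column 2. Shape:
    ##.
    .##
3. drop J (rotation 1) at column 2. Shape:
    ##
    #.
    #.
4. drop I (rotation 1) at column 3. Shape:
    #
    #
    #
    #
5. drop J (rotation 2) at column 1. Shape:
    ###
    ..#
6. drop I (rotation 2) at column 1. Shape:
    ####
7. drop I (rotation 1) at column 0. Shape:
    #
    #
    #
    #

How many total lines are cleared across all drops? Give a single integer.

Drop 1: Z rot0 at col 1 lands with bottom-row=0; cleared 0 line(s) (total 0); column heights now [0 2 2 1 0], max=2
Drop 2: Z rot2 at col 2 lands with bottom-row=1; cleared 0 line(s) (total 0); column heights now [0 2 3 3 2], max=3
Drop 3: J rot1 at col 2 lands with bottom-row=3; cleared 0 line(s) (total 0); column heights now [0 2 6 6 2], max=6
Drop 4: I rot1 at col 3 lands with bottom-row=6; cleared 0 line(s) (total 0); column heights now [0 2 6 10 2], max=10
Drop 5: J rot2 at col 1 lands with bottom-row=10; cleared 0 line(s) (total 0); column heights now [0 12 12 12 2], max=12
Drop 6: I rot2 at col 1 lands with bottom-row=12; cleared 0 line(s) (total 0); column heights now [0 13 13 13 13], max=13
Drop 7: I rot1 at col 0 lands with bottom-row=0; cleared 1 line(s) (total 1); column heights now [3 12 12 12 12], max=12

Answer: 1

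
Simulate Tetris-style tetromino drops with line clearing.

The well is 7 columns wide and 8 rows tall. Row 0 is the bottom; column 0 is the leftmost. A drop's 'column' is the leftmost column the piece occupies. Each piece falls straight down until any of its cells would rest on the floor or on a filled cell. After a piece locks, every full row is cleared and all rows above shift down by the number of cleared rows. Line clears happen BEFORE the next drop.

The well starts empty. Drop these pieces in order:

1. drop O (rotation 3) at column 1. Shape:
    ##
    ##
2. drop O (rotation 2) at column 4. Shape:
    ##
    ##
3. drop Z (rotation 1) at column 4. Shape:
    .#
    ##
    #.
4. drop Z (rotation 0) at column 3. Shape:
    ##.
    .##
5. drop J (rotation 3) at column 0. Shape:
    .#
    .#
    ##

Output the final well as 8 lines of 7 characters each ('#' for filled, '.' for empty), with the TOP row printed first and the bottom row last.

Drop 1: O rot3 at col 1 lands with bottom-row=0; cleared 0 line(s) (total 0); column heights now [0 2 2 0 0 0 0], max=2
Drop 2: O rot2 at col 4 lands with bottom-row=0; cleared 0 line(s) (total 0); column heights now [0 2 2 0 2 2 0], max=2
Drop 3: Z rot1 at col 4 lands with bottom-row=2; cleared 0 line(s) (total 0); column heights now [0 2 2 0 4 5 0], max=5
Drop 4: Z rot0 at col 3 lands with bottom-row=5; cleared 0 line(s) (total 0); column heights now [0 2 2 7 7 6 0], max=7
Drop 5: J rot3 at col 0 lands with bottom-row=2; cleared 0 line(s) (total 0); column heights now [3 5 2 7 7 6 0], max=7

Answer: .......
...##..
....##.
.#...#.
.#..##.
##..#..
.##.##.
.##.##.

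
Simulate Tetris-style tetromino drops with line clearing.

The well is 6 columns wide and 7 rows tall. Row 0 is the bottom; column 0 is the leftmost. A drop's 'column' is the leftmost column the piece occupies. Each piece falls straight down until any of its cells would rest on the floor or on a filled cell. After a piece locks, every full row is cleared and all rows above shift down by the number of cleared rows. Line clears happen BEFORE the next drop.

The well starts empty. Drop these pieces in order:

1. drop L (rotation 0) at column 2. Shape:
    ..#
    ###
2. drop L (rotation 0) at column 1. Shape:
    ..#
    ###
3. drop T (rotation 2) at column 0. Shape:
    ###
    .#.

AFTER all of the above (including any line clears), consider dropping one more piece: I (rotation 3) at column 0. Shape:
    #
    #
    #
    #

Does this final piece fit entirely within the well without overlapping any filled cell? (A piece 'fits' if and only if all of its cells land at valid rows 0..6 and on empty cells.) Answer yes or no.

Drop 1: L rot0 at col 2 lands with bottom-row=0; cleared 0 line(s) (total 0); column heights now [0 0 1 1 2 0], max=2
Drop 2: L rot0 at col 1 lands with bottom-row=1; cleared 0 line(s) (total 0); column heights now [0 2 2 3 2 0], max=3
Drop 3: T rot2 at col 0 lands with bottom-row=2; cleared 0 line(s) (total 0); column heights now [4 4 4 3 2 0], max=4
Test piece I rot3 at col 0 (width 1): heights before test = [4 4 4 3 2 0]; fits = False

Answer: no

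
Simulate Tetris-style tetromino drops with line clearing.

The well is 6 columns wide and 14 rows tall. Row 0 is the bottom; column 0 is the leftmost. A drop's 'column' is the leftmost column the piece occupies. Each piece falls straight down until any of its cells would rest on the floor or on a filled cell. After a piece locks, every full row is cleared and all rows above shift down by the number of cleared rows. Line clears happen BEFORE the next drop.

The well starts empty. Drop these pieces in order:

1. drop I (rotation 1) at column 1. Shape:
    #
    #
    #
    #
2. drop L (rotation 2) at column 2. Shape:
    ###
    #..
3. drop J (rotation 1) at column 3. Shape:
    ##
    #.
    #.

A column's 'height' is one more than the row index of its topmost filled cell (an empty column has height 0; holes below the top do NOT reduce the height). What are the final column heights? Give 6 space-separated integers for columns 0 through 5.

Answer: 0 4 2 5 5 0

Derivation:
Drop 1: I rot1 at col 1 lands with bottom-row=0; cleared 0 line(s) (total 0); column heights now [0 4 0 0 0 0], max=4
Drop 2: L rot2 at col 2 lands with bottom-row=0; cleared 0 line(s) (total 0); column heights now [0 4 2 2 2 0], max=4
Drop 3: J rot1 at col 3 lands with bottom-row=2; cleared 0 line(s) (total 0); column heights now [0 4 2 5 5 0], max=5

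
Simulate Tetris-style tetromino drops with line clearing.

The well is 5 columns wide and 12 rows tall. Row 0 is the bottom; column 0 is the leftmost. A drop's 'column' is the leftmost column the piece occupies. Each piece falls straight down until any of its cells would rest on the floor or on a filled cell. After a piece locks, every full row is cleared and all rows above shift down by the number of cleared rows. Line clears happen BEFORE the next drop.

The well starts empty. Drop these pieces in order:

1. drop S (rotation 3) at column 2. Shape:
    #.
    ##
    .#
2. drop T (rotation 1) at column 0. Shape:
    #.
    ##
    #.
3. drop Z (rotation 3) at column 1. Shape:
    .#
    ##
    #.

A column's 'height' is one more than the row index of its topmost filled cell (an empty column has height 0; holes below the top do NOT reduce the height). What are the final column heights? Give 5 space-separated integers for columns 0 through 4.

Answer: 3 4 5 2 0

Derivation:
Drop 1: S rot3 at col 2 lands with bottom-row=0; cleared 0 line(s) (total 0); column heights now [0 0 3 2 0], max=3
Drop 2: T rot1 at col 0 lands with bottom-row=0; cleared 0 line(s) (total 0); column heights now [3 2 3 2 0], max=3
Drop 3: Z rot3 at col 1 lands with bottom-row=2; cleared 0 line(s) (total 0); column heights now [3 4 5 2 0], max=5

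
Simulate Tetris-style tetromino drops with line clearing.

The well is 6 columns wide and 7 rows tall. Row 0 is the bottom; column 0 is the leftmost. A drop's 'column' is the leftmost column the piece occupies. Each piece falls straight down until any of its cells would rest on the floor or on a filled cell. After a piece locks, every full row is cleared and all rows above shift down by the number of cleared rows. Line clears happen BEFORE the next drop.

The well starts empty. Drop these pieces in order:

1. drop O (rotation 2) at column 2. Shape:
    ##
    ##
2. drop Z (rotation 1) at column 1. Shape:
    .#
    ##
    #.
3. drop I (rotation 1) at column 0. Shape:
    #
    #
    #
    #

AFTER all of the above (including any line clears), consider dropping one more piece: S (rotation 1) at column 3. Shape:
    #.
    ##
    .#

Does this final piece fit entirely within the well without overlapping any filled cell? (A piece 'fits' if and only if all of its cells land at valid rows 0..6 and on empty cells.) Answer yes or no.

Drop 1: O rot2 at col 2 lands with bottom-row=0; cleared 0 line(s) (total 0); column heights now [0 0 2 2 0 0], max=2
Drop 2: Z rot1 at col 1 lands with bottom-row=1; cleared 0 line(s) (total 0); column heights now [0 3 4 2 0 0], max=4
Drop 3: I rot1 at col 0 lands with bottom-row=0; cleared 0 line(s) (total 0); column heights now [4 3 4 2 0 0], max=4
Test piece S rot1 at col 3 (width 2): heights before test = [4 3 4 2 0 0]; fits = True

Answer: yes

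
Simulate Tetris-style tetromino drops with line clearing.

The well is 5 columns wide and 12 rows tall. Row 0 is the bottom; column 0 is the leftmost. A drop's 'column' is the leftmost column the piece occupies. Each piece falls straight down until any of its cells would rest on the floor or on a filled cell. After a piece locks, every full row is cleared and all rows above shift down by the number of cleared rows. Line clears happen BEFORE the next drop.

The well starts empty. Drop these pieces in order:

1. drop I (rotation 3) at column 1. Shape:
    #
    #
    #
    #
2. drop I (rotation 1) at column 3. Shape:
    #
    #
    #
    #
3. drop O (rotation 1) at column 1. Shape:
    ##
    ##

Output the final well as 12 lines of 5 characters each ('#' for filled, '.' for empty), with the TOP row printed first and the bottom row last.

Drop 1: I rot3 at col 1 lands with bottom-row=0; cleared 0 line(s) (total 0); column heights now [0 4 0 0 0], max=4
Drop 2: I rot1 at col 3 lands with bottom-row=0; cleared 0 line(s) (total 0); column heights now [0 4 0 4 0], max=4
Drop 3: O rot1 at col 1 lands with bottom-row=4; cleared 0 line(s) (total 0); column heights now [0 6 6 4 0], max=6

Answer: .....
.....
.....
.....
.....
.....
.##..
.##..
.#.#.
.#.#.
.#.#.
.#.#.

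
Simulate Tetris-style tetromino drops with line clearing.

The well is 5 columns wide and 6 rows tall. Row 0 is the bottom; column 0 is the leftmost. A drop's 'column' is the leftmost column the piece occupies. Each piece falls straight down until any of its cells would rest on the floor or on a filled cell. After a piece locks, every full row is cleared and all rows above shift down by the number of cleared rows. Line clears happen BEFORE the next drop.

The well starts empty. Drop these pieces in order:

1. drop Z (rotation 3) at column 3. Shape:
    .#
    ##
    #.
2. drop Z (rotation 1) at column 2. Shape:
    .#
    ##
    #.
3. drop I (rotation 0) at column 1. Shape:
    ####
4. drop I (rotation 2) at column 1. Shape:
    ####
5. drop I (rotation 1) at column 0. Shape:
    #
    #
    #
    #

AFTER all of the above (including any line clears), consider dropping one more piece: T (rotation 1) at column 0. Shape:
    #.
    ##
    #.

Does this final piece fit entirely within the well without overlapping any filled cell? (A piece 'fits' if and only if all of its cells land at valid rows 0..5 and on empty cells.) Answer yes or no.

Drop 1: Z rot3 at col 3 lands with bottom-row=0; cleared 0 line(s) (total 0); column heights now [0 0 0 2 3], max=3
Drop 2: Z rot1 at col 2 lands with bottom-row=1; cleared 0 line(s) (total 0); column heights now [0 0 3 4 3], max=4
Drop 3: I rot0 at col 1 lands with bottom-row=4; cleared 0 line(s) (total 0); column heights now [0 5 5 5 5], max=5
Drop 4: I rot2 at col 1 lands with bottom-row=5; cleared 0 line(s) (total 0); column heights now [0 6 6 6 6], max=6
Drop 5: I rot1 at col 0 lands with bottom-row=0; cleared 0 line(s) (total 0); column heights now [4 6 6 6 6], max=6
Test piece T rot1 at col 0 (width 2): heights before test = [4 6 6 6 6]; fits = False

Answer: no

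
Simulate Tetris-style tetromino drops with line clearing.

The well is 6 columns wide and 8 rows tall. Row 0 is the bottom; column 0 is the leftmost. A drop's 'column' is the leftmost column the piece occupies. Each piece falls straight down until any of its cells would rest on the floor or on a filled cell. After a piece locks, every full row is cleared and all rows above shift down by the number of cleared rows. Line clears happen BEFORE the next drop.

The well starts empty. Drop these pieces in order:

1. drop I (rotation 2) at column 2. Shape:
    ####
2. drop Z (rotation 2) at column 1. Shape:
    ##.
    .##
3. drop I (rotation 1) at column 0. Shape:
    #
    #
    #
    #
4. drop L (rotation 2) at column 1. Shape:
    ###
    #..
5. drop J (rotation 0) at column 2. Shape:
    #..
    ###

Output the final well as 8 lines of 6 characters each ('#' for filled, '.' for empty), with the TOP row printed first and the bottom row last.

Answer: ......
..#...
..###.
.###..
##....
###...
#.##..
#.####

Derivation:
Drop 1: I rot2 at col 2 lands with bottom-row=0; cleared 0 line(s) (total 0); column heights now [0 0 1 1 1 1], max=1
Drop 2: Z rot2 at col 1 lands with bottom-row=1; cleared 0 line(s) (total 0); column heights now [0 3 3 2 1 1], max=3
Drop 3: I rot1 at col 0 lands with bottom-row=0; cleared 0 line(s) (total 0); column heights now [4 3 3 2 1 1], max=4
Drop 4: L rot2 at col 1 lands with bottom-row=3; cleared 0 line(s) (total 0); column heights now [4 5 5 5 1 1], max=5
Drop 5: J rot0 at col 2 lands with bottom-row=5; cleared 0 line(s) (total 0); column heights now [4 5 7 6 6 1], max=7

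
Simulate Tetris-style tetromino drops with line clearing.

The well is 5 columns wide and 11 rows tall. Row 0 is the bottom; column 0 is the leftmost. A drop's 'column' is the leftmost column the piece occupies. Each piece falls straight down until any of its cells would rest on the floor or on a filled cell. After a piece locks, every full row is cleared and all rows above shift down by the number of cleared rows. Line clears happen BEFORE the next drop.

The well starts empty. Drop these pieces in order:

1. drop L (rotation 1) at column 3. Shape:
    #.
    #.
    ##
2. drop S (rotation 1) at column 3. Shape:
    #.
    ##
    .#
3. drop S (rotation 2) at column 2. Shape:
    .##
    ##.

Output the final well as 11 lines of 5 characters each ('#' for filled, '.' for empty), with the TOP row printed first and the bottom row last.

Answer: .....
.....
.....
.....
...##
..##.
...#.
...##
...##
...#.
...##

Derivation:
Drop 1: L rot1 at col 3 lands with bottom-row=0; cleared 0 line(s) (total 0); column heights now [0 0 0 3 1], max=3
Drop 2: S rot1 at col 3 lands with bottom-row=2; cleared 0 line(s) (total 0); column heights now [0 0 0 5 4], max=5
Drop 3: S rot2 at col 2 lands with bottom-row=5; cleared 0 line(s) (total 0); column heights now [0 0 6 7 7], max=7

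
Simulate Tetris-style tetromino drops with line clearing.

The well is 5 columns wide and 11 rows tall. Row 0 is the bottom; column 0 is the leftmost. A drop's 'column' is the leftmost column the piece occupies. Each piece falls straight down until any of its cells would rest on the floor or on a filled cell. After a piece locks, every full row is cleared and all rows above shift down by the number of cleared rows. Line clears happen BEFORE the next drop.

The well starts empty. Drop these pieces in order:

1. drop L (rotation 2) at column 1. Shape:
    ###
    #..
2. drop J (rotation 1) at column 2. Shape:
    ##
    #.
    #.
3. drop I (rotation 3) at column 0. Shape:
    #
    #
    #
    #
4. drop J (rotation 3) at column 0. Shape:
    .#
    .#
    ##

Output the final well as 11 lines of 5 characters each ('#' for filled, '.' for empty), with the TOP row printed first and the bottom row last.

Drop 1: L rot2 at col 1 lands with bottom-row=0; cleared 0 line(s) (total 0); column heights now [0 2 2 2 0], max=2
Drop 2: J rot1 at col 2 lands with bottom-row=2; cleared 0 line(s) (total 0); column heights now [0 2 5 5 0], max=5
Drop 3: I rot3 at col 0 lands with bottom-row=0; cleared 0 line(s) (total 0); column heights now [4 2 5 5 0], max=5
Drop 4: J rot3 at col 0 lands with bottom-row=4; cleared 0 line(s) (total 0); column heights now [5 7 5 5 0], max=7

Answer: .....
.....
.....
.....
.#...
.#...
####.
#.#..
#.#..
####.
##...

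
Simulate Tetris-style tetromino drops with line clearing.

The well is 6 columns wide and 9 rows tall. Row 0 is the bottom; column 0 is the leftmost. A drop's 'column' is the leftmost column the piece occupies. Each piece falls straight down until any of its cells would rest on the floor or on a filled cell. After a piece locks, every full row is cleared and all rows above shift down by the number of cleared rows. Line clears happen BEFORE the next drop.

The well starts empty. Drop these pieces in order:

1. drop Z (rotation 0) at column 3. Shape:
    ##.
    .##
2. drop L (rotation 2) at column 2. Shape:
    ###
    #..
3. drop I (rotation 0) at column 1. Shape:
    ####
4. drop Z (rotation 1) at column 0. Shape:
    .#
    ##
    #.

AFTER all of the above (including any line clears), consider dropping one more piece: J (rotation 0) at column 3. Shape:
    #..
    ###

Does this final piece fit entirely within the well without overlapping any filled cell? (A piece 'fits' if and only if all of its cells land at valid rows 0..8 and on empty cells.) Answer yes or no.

Drop 1: Z rot0 at col 3 lands with bottom-row=0; cleared 0 line(s) (total 0); column heights now [0 0 0 2 2 1], max=2
Drop 2: L rot2 at col 2 lands with bottom-row=1; cleared 0 line(s) (total 0); column heights now [0 0 3 3 3 1], max=3
Drop 3: I rot0 at col 1 lands with bottom-row=3; cleared 0 line(s) (total 0); column heights now [0 4 4 4 4 1], max=4
Drop 4: Z rot1 at col 0 lands with bottom-row=3; cleared 0 line(s) (total 0); column heights now [5 6 4 4 4 1], max=6
Test piece J rot0 at col 3 (width 3): heights before test = [5 6 4 4 4 1]; fits = True

Answer: yes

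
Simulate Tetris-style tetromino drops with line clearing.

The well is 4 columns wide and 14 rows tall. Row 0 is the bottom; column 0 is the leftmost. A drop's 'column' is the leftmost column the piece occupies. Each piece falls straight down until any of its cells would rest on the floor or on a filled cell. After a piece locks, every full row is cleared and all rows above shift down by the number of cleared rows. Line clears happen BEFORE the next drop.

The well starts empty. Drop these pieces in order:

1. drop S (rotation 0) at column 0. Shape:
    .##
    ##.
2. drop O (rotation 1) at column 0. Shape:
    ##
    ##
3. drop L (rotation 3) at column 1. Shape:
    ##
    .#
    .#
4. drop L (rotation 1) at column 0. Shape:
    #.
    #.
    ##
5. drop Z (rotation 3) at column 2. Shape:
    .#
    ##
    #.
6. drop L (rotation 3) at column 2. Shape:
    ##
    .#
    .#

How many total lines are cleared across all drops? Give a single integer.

Answer: 0

Derivation:
Drop 1: S rot0 at col 0 lands with bottom-row=0; cleared 0 line(s) (total 0); column heights now [1 2 2 0], max=2
Drop 2: O rot1 at col 0 lands with bottom-row=2; cleared 0 line(s) (total 0); column heights now [4 4 2 0], max=4
Drop 3: L rot3 at col 1 lands with bottom-row=2; cleared 0 line(s) (total 0); column heights now [4 5 5 0], max=5
Drop 4: L rot1 at col 0 lands with bottom-row=5; cleared 0 line(s) (total 0); column heights now [8 6 5 0], max=8
Drop 5: Z rot3 at col 2 lands with bottom-row=5; cleared 0 line(s) (total 0); column heights now [8 6 7 8], max=8
Drop 6: L rot3 at col 2 lands with bottom-row=8; cleared 0 line(s) (total 0); column heights now [8 6 11 11], max=11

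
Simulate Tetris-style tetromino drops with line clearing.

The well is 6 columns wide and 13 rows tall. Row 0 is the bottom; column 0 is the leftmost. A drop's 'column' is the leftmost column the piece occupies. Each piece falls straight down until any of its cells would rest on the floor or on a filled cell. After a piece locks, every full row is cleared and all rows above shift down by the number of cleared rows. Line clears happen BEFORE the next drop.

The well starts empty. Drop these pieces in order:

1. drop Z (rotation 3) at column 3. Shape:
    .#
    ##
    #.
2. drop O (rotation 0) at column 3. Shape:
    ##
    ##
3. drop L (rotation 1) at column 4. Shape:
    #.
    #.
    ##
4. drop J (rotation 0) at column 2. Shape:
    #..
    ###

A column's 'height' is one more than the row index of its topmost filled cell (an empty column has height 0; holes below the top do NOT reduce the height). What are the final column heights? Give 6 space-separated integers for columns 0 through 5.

Answer: 0 0 10 9 9 6

Derivation:
Drop 1: Z rot3 at col 3 lands with bottom-row=0; cleared 0 line(s) (total 0); column heights now [0 0 0 2 3 0], max=3
Drop 2: O rot0 at col 3 lands with bottom-row=3; cleared 0 line(s) (total 0); column heights now [0 0 0 5 5 0], max=5
Drop 3: L rot1 at col 4 lands with bottom-row=5; cleared 0 line(s) (total 0); column heights now [0 0 0 5 8 6], max=8
Drop 4: J rot0 at col 2 lands with bottom-row=8; cleared 0 line(s) (total 0); column heights now [0 0 10 9 9 6], max=10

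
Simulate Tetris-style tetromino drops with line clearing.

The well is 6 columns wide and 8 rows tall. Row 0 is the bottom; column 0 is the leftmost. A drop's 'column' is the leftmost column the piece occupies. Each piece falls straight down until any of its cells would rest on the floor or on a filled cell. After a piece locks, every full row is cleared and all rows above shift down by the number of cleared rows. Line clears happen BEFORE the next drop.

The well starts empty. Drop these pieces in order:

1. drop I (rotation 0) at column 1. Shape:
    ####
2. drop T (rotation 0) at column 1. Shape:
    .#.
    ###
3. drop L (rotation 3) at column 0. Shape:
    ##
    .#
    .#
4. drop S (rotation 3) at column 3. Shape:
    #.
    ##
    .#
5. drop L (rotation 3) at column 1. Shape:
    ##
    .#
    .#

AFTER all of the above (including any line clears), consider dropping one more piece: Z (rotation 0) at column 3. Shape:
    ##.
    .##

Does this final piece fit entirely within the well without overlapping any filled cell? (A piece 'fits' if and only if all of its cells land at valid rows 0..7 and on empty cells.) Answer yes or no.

Drop 1: I rot0 at col 1 lands with bottom-row=0; cleared 0 line(s) (total 0); column heights now [0 1 1 1 1 0], max=1
Drop 2: T rot0 at col 1 lands with bottom-row=1; cleared 0 line(s) (total 0); column heights now [0 2 3 2 1 0], max=3
Drop 3: L rot3 at col 0 lands with bottom-row=2; cleared 0 line(s) (total 0); column heights now [5 5 3 2 1 0], max=5
Drop 4: S rot3 at col 3 lands with bottom-row=1; cleared 0 line(s) (total 0); column heights now [5 5 3 4 3 0], max=5
Drop 5: L rot3 at col 1 lands with bottom-row=3; cleared 0 line(s) (total 0); column heights now [5 6 6 4 3 0], max=6
Test piece Z rot0 at col 3 (width 3): heights before test = [5 6 6 4 3 0]; fits = True

Answer: yes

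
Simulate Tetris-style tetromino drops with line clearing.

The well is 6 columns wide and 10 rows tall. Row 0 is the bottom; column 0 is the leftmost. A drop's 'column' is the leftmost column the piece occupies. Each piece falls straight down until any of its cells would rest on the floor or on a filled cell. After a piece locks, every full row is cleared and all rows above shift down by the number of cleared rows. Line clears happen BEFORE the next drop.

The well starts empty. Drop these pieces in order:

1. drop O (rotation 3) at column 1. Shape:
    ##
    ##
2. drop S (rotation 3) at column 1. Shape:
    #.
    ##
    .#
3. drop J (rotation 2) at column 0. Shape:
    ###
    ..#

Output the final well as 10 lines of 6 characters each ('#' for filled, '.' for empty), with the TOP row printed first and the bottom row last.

Drop 1: O rot3 at col 1 lands with bottom-row=0; cleared 0 line(s) (total 0); column heights now [0 2 2 0 0 0], max=2
Drop 2: S rot3 at col 1 lands with bottom-row=2; cleared 0 line(s) (total 0); column heights now [0 5 4 0 0 0], max=5
Drop 3: J rot2 at col 0 lands with bottom-row=4; cleared 0 line(s) (total 0); column heights now [6 6 6 0 0 0], max=6

Answer: ......
......
......
......
###...
.##...
.##...
..#...
.##...
.##...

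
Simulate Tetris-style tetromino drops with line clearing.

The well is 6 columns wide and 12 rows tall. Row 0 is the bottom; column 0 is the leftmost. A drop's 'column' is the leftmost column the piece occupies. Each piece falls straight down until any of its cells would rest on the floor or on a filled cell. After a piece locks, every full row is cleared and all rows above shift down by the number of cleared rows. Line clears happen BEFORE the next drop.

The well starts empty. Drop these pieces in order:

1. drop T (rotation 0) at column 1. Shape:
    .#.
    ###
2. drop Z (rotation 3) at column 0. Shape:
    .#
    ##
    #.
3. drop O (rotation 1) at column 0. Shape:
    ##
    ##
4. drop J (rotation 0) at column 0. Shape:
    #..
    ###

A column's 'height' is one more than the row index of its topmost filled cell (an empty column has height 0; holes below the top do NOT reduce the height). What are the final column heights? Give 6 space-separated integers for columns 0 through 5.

Drop 1: T rot0 at col 1 lands with bottom-row=0; cleared 0 line(s) (total 0); column heights now [0 1 2 1 0 0], max=2
Drop 2: Z rot3 at col 0 lands with bottom-row=0; cleared 0 line(s) (total 0); column heights now [2 3 2 1 0 0], max=3
Drop 3: O rot1 at col 0 lands with bottom-row=3; cleared 0 line(s) (total 0); column heights now [5 5 2 1 0 0], max=5
Drop 4: J rot0 at col 0 lands with bottom-row=5; cleared 0 line(s) (total 0); column heights now [7 6 6 1 0 0], max=7

Answer: 7 6 6 1 0 0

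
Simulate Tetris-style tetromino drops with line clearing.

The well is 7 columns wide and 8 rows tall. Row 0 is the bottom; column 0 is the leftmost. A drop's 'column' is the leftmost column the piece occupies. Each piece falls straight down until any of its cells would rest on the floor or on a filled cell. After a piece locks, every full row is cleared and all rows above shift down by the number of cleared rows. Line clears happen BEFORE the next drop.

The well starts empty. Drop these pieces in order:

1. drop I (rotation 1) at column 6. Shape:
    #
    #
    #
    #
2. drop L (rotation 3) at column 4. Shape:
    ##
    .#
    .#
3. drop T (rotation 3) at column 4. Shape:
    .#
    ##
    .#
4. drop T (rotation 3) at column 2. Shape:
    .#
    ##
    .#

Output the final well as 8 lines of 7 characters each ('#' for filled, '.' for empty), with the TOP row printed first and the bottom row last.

Drop 1: I rot1 at col 6 lands with bottom-row=0; cleared 0 line(s) (total 0); column heights now [0 0 0 0 0 0 4], max=4
Drop 2: L rot3 at col 4 lands with bottom-row=0; cleared 0 line(s) (total 0); column heights now [0 0 0 0 3 3 4], max=4
Drop 3: T rot3 at col 4 lands with bottom-row=3; cleared 0 line(s) (total 0); column heights now [0 0 0 0 5 6 4], max=6
Drop 4: T rot3 at col 2 lands with bottom-row=0; cleared 0 line(s) (total 0); column heights now [0 0 2 3 5 6 4], max=6

Answer: .......
.......
.....#.
....##.
.....##
...####
..##.##
...#.##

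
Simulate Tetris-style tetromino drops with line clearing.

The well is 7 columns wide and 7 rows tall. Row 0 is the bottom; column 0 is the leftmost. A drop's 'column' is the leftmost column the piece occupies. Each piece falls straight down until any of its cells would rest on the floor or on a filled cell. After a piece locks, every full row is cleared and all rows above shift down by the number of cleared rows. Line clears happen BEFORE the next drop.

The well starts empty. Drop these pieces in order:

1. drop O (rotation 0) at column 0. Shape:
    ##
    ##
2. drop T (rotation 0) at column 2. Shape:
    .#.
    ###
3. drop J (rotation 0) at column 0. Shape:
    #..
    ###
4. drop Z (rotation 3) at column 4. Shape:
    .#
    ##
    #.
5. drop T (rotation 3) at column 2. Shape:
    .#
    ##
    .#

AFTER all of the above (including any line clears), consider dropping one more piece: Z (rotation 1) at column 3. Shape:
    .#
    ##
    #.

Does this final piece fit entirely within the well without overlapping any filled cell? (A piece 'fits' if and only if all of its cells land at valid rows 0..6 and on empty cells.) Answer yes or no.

Drop 1: O rot0 at col 0 lands with bottom-row=0; cleared 0 line(s) (total 0); column heights now [2 2 0 0 0 0 0], max=2
Drop 2: T rot0 at col 2 lands with bottom-row=0; cleared 0 line(s) (total 0); column heights now [2 2 1 2 1 0 0], max=2
Drop 3: J rot0 at col 0 lands with bottom-row=2; cleared 0 line(s) (total 0); column heights now [4 3 3 2 1 0 0], max=4
Drop 4: Z rot3 at col 4 lands with bottom-row=1; cleared 0 line(s) (total 0); column heights now [4 3 3 2 3 4 0], max=4
Drop 5: T rot3 at col 2 lands with bottom-row=2; cleared 0 line(s) (total 0); column heights now [4 3 4 5 3 4 0], max=5
Test piece Z rot1 at col 3 (width 2): heights before test = [4 3 4 5 3 4 0]; fits = False

Answer: no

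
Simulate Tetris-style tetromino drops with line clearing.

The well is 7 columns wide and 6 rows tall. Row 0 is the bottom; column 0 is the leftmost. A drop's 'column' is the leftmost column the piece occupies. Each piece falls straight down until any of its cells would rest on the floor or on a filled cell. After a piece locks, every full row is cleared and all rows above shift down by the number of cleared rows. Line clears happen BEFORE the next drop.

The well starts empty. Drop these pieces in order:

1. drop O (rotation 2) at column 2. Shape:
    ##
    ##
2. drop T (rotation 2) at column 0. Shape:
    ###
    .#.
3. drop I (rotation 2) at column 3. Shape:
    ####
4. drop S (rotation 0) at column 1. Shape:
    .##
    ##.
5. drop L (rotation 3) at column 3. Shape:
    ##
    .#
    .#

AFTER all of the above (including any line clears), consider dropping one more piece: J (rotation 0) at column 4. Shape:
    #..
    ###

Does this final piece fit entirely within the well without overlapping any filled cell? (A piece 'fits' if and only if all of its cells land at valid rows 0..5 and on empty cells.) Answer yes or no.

Answer: no

Derivation:
Drop 1: O rot2 at col 2 lands with bottom-row=0; cleared 0 line(s) (total 0); column heights now [0 0 2 2 0 0 0], max=2
Drop 2: T rot2 at col 0 lands with bottom-row=1; cleared 0 line(s) (total 0); column heights now [3 3 3 2 0 0 0], max=3
Drop 3: I rot2 at col 3 lands with bottom-row=2; cleared 1 line(s) (total 1); column heights now [0 2 2 2 0 0 0], max=2
Drop 4: S rot0 at col 1 lands with bottom-row=2; cleared 0 line(s) (total 1); column heights now [0 3 4 4 0 0 0], max=4
Drop 5: L rot3 at col 3 lands with bottom-row=2; cleared 0 line(s) (total 1); column heights now [0 3 4 5 5 0 0], max=5
Test piece J rot0 at col 4 (width 3): heights before test = [0 3 4 5 5 0 0]; fits = False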